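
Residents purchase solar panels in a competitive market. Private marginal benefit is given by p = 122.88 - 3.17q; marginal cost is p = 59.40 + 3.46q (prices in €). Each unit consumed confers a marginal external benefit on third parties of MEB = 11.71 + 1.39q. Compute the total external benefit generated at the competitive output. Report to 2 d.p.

€175.83

Market equilibrium (private): 59.40 + 3.46q = 122.88 - 3.17q → q_m = 9.5747.
Total external benefit = ∫₀^{q_m} (11.71 + 1.39q) dq = 11.71×9.5747 + ½×1.39×9.5747² = 175.8338.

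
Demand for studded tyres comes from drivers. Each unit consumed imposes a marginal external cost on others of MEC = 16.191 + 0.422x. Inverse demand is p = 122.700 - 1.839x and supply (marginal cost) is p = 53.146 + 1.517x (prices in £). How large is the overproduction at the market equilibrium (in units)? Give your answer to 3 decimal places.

Market equilibrium (private): 53.146 + 1.517x = 122.700 - 1.839x → x_m = 20.7253.
Social marginal benefit = demand − MEC = 106.509 - 2.261x.
Set SMB = MC: 106.509 - 2.261x = 53.146 + 1.517x → x* = 14.1247.
Gap = |20.7253 − 14.1247| = 6.6006.

6.601 units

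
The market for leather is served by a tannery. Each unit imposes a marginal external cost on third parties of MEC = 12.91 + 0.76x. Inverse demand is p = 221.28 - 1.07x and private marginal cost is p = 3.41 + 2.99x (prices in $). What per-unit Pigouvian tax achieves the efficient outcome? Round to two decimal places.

tax = $45.23 per unit

Social marginal cost = private MC + MEC = 16.32 + 3.75x.
Set SMC = demand: 16.32 + 3.75x = 221.28 - 1.07x → x* = 42.5228.
The Pigouvian tax equals MEC at x*: 12.91 + 0.76×42.5228 = 45.2273.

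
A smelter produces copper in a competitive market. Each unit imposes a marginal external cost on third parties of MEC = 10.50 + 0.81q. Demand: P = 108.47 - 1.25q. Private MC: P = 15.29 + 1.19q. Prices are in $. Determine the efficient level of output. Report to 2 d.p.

Social marginal cost = private MC + MEC = 25.79 + 2.00q.
Set SMC = demand: 25.79 + 2.00q = 108.47 - 1.25q → q* = 25.4400.

q* = 25.44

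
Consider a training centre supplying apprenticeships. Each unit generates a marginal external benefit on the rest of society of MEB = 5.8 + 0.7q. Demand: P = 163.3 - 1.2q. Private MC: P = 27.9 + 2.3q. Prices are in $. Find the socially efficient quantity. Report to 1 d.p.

Social marginal cost = private MC − MEB = 22.1 + 1.6q.
Set SMC = demand: 22.1 + 1.6q = 163.3 - 1.2q → q* = 50.4286.

q* = 50.4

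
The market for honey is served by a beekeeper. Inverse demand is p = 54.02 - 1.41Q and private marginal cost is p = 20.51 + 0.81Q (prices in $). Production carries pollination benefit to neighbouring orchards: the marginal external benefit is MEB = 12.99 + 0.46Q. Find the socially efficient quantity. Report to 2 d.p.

Social marginal cost = private MC − MEB = 7.52 + 0.35Q.
Set SMC = demand: 7.52 + 0.35Q = 54.02 - 1.41Q → Q* = 26.4205.

Q* = 26.42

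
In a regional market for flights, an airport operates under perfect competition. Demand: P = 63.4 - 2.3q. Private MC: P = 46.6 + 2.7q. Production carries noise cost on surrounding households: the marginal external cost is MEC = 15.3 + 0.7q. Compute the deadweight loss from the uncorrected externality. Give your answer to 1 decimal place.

Market equilibrium (private): 46.6 + 2.7q = 63.4 - 2.3q → q_m = 3.3600.
Social marginal cost = private MC + MEC = 61.9 + 3.4q.
Set SMC = demand: 61.9 + 3.4q = 63.4 - 2.3q → q* = 0.2632.
Between q* and q_m the wedge SMC − demand runs linearly from 0 to MEC(q_m), so the loss is a triangle.
DWL = ½ × 3.0968 × 17.6520 = 27.3324.

DWL = 27.3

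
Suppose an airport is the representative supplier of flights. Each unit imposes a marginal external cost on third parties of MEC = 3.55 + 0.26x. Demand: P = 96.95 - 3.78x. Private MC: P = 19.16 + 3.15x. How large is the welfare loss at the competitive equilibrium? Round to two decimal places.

DWL = 2.91

Market equilibrium (private): 19.16 + 3.15x = 96.95 - 3.78x → x_m = 11.2251.
Social marginal cost = private MC + MEC = 22.71 + 3.41x.
Set SMC = demand: 22.71 + 3.41x = 96.95 - 3.78x → x* = 10.3255.
The loss is the area between SMC and demand from x* to x_m; with linear curves that's a triangle of height MEC(x_m).
DWL = ½ × 0.8996 × 6.4685 = 2.9095.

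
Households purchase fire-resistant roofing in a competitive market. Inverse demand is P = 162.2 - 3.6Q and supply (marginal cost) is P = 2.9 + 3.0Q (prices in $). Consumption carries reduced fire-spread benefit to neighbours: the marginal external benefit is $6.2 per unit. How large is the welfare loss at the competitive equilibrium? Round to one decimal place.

Market equilibrium (private): 2.9 + 3.0Q = 162.2 - 3.6Q → Q_m = 24.1364.
Social marginal benefit = demand + MEB = 168.4 - 3.6Q.
Set SMB = MC: 168.4 - 3.6Q = 2.9 + 3.0Q → Q* = 25.0758.
The welfare-loss triangle has base |Q_m − Q*| and height MEB(Q_m) (the vertical gap between SMB and MC is zero at Q* and MEB at Q_m).
DWL = ½ × 0.9394 × 6.2000 = 2.9121.

DWL = $2.9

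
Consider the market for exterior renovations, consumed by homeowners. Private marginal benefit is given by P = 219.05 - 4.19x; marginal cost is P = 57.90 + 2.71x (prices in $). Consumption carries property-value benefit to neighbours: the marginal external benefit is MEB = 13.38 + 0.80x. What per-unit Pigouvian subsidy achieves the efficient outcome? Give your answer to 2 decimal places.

Social marginal benefit = demand + MEB = 232.43 - 3.39x.
Set SMB = MC: 232.43 - 3.39x = 57.90 + 2.71x → x* = 28.6115.
The Pigouvian subsidy equals MEB at x*: 13.38 + 0.80×28.6115 = 36.2692.

subsidy = $36.27 per unit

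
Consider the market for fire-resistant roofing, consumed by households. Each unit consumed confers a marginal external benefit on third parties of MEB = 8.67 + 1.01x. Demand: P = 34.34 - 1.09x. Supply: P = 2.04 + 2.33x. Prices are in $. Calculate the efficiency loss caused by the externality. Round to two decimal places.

Market equilibrium (private): 2.04 + 2.33x = 34.34 - 1.09x → x_m = 9.4444.
Social marginal benefit = demand + MEB = 43.01 - 0.08x.
Set SMB = MC: 43.01 - 0.08x = 2.04 + 2.33x → x* = 17.0000.
Height of the DWL triangle at x_m is SMB(x_m) − MC(x_m) = MEB(x_m) = 18.2089.
DWL = ½ × 7.5556 × 18.2089 = 68.7896.

DWL = $68.79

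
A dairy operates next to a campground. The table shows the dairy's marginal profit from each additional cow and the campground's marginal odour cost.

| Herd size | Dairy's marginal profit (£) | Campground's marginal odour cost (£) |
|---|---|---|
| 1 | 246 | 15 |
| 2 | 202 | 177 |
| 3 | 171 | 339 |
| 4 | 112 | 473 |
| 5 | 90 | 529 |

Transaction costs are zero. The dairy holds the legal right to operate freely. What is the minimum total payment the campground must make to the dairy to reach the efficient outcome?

£373

Left alone the dairy would choose level 5 (marginal profit stays positive).
Efficient level: k* = 2 (marginal profit ≥ marginal odour cost through 2).
The campground must at least cover the dairy's forgone profit from cutting 5→2: 171 + 112 + 90 = 373.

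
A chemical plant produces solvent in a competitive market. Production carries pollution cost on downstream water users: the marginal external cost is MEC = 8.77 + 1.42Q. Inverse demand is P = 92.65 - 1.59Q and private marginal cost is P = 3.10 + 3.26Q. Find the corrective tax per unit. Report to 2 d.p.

Social marginal cost = private MC + MEC = 11.87 + 4.68Q.
Set SMC = demand: 11.87 + 4.68Q = 92.65 - 1.59Q → Q* = 12.8836.
The Pigouvian tax equals MEC at Q*: 8.77 + 1.42×12.8836 = 27.0647.

tax = 27.06 per unit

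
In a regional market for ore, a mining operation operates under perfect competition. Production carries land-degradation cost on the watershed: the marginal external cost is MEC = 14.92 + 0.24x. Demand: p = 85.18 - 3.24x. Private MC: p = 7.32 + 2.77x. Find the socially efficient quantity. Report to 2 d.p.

Social marginal cost = private MC + MEC = 22.24 + 3.01x.
Set SMC = demand: 22.24 + 3.01x = 85.18 - 3.24x → x* = 10.0704.

x* = 10.07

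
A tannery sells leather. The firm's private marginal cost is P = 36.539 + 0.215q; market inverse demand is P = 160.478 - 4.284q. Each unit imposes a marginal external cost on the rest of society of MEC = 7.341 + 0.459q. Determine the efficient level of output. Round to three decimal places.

Social marginal cost = private MC + MEC = 43.880 + 0.674q.
Set SMC = demand: 43.880 + 0.674q = 160.478 - 4.284q → q* = 23.5171.

q* = 23.517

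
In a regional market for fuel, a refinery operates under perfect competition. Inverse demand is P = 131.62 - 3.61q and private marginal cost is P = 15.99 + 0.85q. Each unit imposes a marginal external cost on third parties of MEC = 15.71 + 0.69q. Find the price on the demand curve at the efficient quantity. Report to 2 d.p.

Social marginal cost = private MC + MEC = 31.70 + 1.54q.
Set SMC = demand: 31.70 + 1.54q = 131.62 - 3.61q → q* = 19.4019.
Consumer price on the demand curve at q*: 131.62 − 3.61×19.4019 = 61.5791.

P = 61.58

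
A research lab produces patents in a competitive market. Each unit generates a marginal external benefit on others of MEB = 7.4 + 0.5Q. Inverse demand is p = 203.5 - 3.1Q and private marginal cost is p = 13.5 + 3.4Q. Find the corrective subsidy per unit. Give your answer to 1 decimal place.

Social marginal cost = private MC − MEB = 6.1 + 2.9Q.
Set SMC = demand: 6.1 + 2.9Q = 203.5 - 3.1Q → Q* = 32.9000.
The Pigouvian subsidy equals MEB at Q*: 7.4 + 0.5×32.9000 = 23.8500.

subsidy = 23.9 per unit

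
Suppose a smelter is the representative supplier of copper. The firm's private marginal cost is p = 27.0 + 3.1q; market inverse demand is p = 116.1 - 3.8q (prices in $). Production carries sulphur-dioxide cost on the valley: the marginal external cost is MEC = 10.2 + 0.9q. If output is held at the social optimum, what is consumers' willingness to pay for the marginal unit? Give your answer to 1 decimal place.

P = $77.7

Social marginal cost = private MC + MEC = 37.2 + 4.0q.
Set SMC = demand: 37.2 + 4.0q = 116.1 - 3.8q → q* = 10.1154.
Consumer price on the demand curve at q*: 116.1 − 3.8×10.1154 = 77.6615.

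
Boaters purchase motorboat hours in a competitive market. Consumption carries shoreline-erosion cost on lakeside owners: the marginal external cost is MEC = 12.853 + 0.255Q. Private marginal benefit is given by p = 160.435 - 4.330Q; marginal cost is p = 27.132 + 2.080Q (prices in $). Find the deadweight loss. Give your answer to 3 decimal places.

Market equilibrium (private): 27.132 + 2.080Q = 160.435 - 4.330Q → Q_m = 20.7961.
Social marginal benefit = demand − MEC = 147.582 - 4.585Q.
Set SMB = MC: 147.582 - 4.585Q = 27.132 + 2.080Q → Q* = 18.0720.
The welfare-loss triangle has base |Q_m − Q*| and height MEC(Q_m) (the vertical gap between SMB and MC is zero at Q* and MEC at Q_m).
DWL = ½ × 2.7241 × 18.1560 = 24.7294.

DWL = $24.729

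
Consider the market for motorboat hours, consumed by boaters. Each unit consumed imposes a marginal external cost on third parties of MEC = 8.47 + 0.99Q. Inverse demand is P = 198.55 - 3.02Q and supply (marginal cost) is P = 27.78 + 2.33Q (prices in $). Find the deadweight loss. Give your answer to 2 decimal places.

DWL = $126.63

Market equilibrium (private): 27.78 + 2.33Q = 198.55 - 3.02Q → Q_m = 31.9196.
Social marginal benefit = demand − MEC = 190.08 - 4.01Q.
Set SMB = MC: 190.08 - 4.01Q = 27.78 + 2.33Q → Q* = 25.5994.
The welfare-loss triangle has base |Q_m − Q*| and height MEC(Q_m) (the vertical gap between SMB and MC is zero at Q* and MEC at Q_m).
DWL = ½ × 6.3202 × 40.0704 = 126.6265.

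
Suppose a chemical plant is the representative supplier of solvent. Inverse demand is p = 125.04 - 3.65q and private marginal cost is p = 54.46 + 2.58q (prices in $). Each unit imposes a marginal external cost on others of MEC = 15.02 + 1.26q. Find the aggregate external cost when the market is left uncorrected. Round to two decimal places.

$251.02

Market equilibrium (private): 54.46 + 2.58q = 125.04 - 3.65q → q_m = 11.3291.
Total external cost = ∫₀^{q_m} (15.02 + 1.26q) dq = 15.02×11.3291 + ½×1.26×11.3291² = 251.0226.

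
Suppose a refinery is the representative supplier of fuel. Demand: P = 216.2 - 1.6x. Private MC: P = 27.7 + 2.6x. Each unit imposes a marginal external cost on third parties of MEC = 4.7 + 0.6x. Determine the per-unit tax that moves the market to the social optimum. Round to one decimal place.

Social marginal cost = private MC + MEC = 32.4 + 3.2x.
Set SMC = demand: 32.4 + 3.2x = 216.2 - 1.6x → x* = 38.2917.
The Pigouvian tax equals MEC at x*: 4.7 + 0.6×38.2917 = 27.6750.

tax = 27.7 per unit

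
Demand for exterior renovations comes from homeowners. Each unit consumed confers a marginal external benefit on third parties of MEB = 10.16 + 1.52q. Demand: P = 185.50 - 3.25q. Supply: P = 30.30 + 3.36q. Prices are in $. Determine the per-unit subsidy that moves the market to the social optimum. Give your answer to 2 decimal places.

Social marginal benefit = demand + MEB = 195.66 - 1.73q.
Set SMB = MC: 195.66 - 1.73q = 30.30 + 3.36q → q* = 32.4872.
The Pigouvian subsidy equals MEB at q*: 10.16 + 1.52×32.4872 = 59.5405.

subsidy = $59.54 per unit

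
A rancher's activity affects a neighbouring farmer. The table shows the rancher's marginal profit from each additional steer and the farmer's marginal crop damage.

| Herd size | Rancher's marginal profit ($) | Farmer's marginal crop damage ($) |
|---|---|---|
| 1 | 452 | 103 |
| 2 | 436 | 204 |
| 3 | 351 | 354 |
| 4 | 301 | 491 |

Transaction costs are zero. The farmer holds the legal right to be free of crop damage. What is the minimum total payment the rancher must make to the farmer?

$307

Efficient level: marginal profit ≥ marginal crop damage through level 2, so k* = 2.
With the farmer holding the right, the rancher must at least compensate total damage at k*: 103 + 204 = 307.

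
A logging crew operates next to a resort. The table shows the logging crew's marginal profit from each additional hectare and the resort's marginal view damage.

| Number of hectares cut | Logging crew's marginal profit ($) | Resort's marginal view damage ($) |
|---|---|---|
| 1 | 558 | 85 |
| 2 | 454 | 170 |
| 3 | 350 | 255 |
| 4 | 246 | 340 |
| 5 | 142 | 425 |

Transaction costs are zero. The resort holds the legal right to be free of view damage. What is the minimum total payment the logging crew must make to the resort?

Efficient level: marginal profit ≥ marginal view damage through level 3, so k* = 3.
With the resort holding the right, the logging crew must at least compensate total damage at k*: 85 + 170 + 255 = 510.

$510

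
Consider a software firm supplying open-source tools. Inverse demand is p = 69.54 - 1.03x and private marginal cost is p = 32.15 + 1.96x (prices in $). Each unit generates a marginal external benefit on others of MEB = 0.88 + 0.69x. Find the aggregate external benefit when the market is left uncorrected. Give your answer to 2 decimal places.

Market equilibrium (private): 32.15 + 1.96x = 69.54 - 1.03x → x_m = 12.5050.
Total external benefit = ∫₀^{x_m} (0.88 + 0.69x) dx = 0.88×12.5050 + ½×0.69×12.5050² = 64.9538.

$64.95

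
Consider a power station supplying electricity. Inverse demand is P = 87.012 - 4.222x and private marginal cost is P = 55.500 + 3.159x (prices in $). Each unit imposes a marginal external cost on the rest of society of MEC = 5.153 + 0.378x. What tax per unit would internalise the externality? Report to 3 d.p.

tax = $6.437 per unit

Social marginal cost = private MC + MEC = 60.653 + 3.537x.
Set SMC = demand: 60.653 + 3.537x = 87.012 - 4.222x → x* = 3.3972.
The Pigouvian tax equals MEC at x*: 5.153 + 0.378×3.3972 = 6.4371.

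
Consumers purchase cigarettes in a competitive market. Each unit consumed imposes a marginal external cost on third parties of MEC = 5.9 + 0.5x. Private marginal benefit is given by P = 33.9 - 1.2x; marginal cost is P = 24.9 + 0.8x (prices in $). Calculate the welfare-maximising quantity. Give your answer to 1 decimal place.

x* = 1.2

Social marginal benefit = demand − MEC = 28.0 - 1.7x.
Set SMB = MC: 28.0 - 1.7x = 24.9 + 0.8x → x* = 1.2400.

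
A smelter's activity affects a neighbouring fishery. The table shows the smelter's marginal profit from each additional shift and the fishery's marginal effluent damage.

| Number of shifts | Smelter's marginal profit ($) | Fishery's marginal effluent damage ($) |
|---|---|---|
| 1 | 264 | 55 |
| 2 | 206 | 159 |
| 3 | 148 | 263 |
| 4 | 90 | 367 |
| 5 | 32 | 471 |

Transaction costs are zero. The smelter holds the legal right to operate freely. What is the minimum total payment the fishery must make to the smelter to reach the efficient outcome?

$270

Left alone the smelter would choose level 5 (marginal profit stays positive).
Efficient level: k* = 2 (marginal profit ≥ marginal effluent damage through 2).
The fishery must at least cover the smelter's forgone profit from cutting 5→2: 148 + 90 + 32 = 270.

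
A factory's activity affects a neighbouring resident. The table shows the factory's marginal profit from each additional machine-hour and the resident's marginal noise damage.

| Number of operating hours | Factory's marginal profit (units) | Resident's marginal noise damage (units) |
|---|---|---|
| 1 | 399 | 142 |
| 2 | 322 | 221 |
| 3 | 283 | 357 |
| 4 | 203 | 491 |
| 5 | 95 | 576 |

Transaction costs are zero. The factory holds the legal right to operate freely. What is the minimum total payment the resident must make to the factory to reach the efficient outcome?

Left alone the factory would choose level 5 (marginal profit stays positive).
Efficient level: k* = 2 (marginal profit ≥ marginal noise damage through 2).
The resident must at least cover the factory's forgone profit from cutting 5→2: 283 + 203 + 95 = 581.

581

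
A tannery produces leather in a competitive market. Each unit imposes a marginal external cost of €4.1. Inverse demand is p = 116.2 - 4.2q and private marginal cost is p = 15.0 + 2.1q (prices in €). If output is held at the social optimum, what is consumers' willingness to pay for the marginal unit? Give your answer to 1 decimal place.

P = €51.5

Social marginal cost = private MC + MEC = 19.1 + 2.1q.
Set SMC = demand: 19.1 + 2.1q = 116.2 - 4.2q → q* = 15.4127.
Consumer price on the demand curve at q*: 116.2 − 4.2×15.4127 = 51.4667.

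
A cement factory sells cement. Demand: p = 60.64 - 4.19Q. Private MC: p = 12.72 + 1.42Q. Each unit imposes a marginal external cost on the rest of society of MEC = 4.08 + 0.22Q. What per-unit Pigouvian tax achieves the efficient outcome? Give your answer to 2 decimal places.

Social marginal cost = private MC + MEC = 16.80 + 1.64Q.
Set SMC = demand: 16.80 + 1.64Q = 60.64 - 4.19Q → Q* = 7.5197.
The Pigouvian tax equals MEC at Q*: 4.08 + 0.22×7.5197 = 5.7343.

tax = 5.73 per unit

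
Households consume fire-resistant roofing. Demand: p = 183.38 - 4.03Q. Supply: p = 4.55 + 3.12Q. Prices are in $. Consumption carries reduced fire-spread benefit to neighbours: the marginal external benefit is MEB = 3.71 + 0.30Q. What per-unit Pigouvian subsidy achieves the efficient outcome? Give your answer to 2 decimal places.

Social marginal benefit = demand + MEB = 187.09 - 3.73Q.
Set SMB = MC: 187.09 - 3.73Q = 4.55 + 3.12Q → Q* = 26.6482.
The Pigouvian subsidy equals MEB at Q*: 3.71 + 0.30×26.6482 = 11.7045.

subsidy = $11.70 per unit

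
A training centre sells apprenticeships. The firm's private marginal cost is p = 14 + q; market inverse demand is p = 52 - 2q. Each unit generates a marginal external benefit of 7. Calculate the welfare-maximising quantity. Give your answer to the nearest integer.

Social marginal cost = private MC − MEB = 7 + q.
Set SMC = demand: 7 + q = 52 - 2q → q* = 15.0000.

q* = 15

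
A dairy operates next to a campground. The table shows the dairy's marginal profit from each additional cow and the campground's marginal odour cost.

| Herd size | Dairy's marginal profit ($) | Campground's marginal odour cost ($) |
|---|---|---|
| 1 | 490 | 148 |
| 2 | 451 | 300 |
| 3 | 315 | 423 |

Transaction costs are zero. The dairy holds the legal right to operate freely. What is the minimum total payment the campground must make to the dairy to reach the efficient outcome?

Left alone the dairy would choose level 3 (marginal profit stays positive).
Efficient level: k* = 2 (marginal profit ≥ marginal odour cost through 2).
The campground must at least cover the dairy's forgone profit from cutting 3→2: 315 = 315.

$315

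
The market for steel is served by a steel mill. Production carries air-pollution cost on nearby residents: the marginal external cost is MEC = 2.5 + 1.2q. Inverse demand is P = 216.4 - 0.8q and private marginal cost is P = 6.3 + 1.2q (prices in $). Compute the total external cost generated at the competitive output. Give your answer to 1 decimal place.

$6883.9

Market equilibrium (private): 6.3 + 1.2q = 216.4 - 0.8q → q_m = 105.0500.
Total external cost = ∫₀^{q_m} (2.5 + 1.2q) dq = 2.5×105.0500 + ½×1.2×105.0500² = 6883.9265.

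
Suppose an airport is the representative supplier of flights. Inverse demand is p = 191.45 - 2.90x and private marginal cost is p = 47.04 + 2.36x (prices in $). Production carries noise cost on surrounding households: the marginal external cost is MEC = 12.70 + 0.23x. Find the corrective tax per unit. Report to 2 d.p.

tax = $18.22 per unit

Social marginal cost = private MC + MEC = 59.74 + 2.59x.
Set SMC = demand: 59.74 + 2.59x = 191.45 - 2.90x → x* = 23.9909.
The Pigouvian tax equals MEC at x*: 12.70 + 0.23×23.9909 = 18.2179.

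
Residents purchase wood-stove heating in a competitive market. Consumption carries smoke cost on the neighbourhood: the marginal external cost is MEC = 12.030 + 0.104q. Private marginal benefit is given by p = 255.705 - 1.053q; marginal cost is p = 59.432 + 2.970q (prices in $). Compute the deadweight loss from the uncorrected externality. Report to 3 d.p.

Market equilibrium (private): 59.432 + 2.970q = 255.705 - 1.053q → q_m = 48.7877.
Social marginal benefit = demand − MEC = 243.675 - 1.157q.
Set SMB = MC: 243.675 - 1.157q = 59.432 + 2.970q → q* = 44.6433.
Height of the DWL triangle at q_m is MC(q_m) − SMB(q_m) = MEC(q_m) = 17.1039.
DWL = ½ × 4.1444 × 17.1039 = 35.4427.

DWL = $35.443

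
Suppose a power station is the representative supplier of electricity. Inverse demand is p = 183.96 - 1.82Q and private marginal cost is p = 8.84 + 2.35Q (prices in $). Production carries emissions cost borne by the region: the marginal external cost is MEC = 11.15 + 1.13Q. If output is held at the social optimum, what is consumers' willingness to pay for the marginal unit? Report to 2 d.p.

Social marginal cost = private MC + MEC = 19.99 + 3.48Q.
Set SMC = demand: 19.99 + 3.48Q = 183.96 - 1.82Q → Q* = 30.9377.
Consumer price on the demand curve at Q*: 183.96 − 1.82×30.9377 = 127.6534.

P = $127.65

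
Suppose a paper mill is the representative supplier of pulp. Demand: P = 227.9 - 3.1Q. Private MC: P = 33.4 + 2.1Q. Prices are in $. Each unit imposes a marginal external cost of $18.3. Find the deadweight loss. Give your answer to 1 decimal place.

DWL = $32.2

Market equilibrium (private): 33.4 + 2.1Q = 227.9 - 3.1Q → Q_m = 37.4038.
Social marginal cost = private MC + MEC = 51.7 + 2.1Q.
Set SMC = demand: 51.7 + 2.1Q = 227.9 - 3.1Q → Q* = 33.8846.
The welfare-loss triangle has base |Q_m − Q*| and height MEC(Q_m) (the vertical gap between SMC and demand is zero at Q* and MEC at Q_m).
DWL = ½ × 3.5192 × 18.3000 = 32.2007.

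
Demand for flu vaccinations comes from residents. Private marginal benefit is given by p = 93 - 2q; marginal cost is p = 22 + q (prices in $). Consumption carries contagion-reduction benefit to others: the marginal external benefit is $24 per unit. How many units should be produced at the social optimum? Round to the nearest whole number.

Social marginal benefit = demand + MEB = 117 - 2q.
Set SMB = MC: 117 - 2q = 22 + q → q* = 31.6667.

q* = 32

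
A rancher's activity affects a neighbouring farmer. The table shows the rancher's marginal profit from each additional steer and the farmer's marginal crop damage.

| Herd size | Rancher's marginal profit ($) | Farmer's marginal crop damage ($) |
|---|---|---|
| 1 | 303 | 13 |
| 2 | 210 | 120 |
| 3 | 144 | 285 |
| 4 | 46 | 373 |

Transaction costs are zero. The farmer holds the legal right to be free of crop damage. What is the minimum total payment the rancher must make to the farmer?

Efficient level: marginal profit ≥ marginal crop damage through level 2, so k* = 2.
With the farmer holding the right, the rancher must at least compensate total damage at k*: 13 + 120 = 133.

$133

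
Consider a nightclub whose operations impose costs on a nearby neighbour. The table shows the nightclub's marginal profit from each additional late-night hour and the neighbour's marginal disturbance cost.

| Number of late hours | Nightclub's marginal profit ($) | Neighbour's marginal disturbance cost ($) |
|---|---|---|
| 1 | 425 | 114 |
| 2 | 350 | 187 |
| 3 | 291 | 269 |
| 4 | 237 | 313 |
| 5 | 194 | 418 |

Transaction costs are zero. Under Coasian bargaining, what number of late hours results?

Bargaining reaches the level where marginal profit last exceeds marginal disturbance cost.
That holds through level 3 (291 ≥ 269) but not at 4 (237 < 313).

3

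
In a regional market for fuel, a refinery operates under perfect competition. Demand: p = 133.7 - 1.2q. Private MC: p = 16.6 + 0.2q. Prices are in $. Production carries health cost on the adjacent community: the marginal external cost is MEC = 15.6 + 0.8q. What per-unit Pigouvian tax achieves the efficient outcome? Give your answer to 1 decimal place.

Social marginal cost = private MC + MEC = 32.2 + q.
Set SMC = demand: 32.2 + q = 133.7 - 1.2q → q* = 46.1364.
The Pigouvian tax equals MEC at q*: 15.6 + 0.8×46.1364 = 52.5091.

tax = $52.5 per unit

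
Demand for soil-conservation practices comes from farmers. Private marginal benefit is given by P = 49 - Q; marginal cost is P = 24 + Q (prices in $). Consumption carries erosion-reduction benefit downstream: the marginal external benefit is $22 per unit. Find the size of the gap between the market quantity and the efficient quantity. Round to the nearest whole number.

11 units

Market equilibrium (private): 24 + Q = 49 - Q → Q_m = 12.5000.
Social marginal benefit = demand + MEB = 71 - Q.
Set SMB = MC: 71 - Q = 24 + Q → Q* = 23.5000.
Gap = |12.5000 − 23.5000| = 11.0000.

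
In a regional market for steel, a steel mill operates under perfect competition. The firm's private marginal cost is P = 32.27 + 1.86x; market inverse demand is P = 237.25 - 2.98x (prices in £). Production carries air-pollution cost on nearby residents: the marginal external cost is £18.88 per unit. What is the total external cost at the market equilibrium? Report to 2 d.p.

£799.59

Market equilibrium (private): 32.27 + 1.86x = 237.25 - 2.98x → x_m = 42.3512.
Total external cost = MEC × x_m = 18.88 × 42.3512 = 799.5907.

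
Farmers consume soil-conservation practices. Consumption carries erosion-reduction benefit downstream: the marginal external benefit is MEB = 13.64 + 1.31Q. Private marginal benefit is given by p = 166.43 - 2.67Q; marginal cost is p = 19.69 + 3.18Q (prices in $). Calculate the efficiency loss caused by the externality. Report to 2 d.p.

DWL = $238.13

Market equilibrium (private): 19.69 + 3.18Q = 166.43 - 2.67Q → Q_m = 25.0838.
Social marginal benefit = demand + MEB = 180.07 - 1.36Q.
Set SMB = MC: 180.07 - 1.36Q = 19.69 + 3.18Q → Q* = 35.3260.
The welfare-loss triangle has base |Q_m − Q*| and height MEB(Q_m) (the vertical gap between SMB and MC is zero at Q* and MEB at Q_m).
DWL = ½ × 10.2422 × 46.4997 = 238.1296.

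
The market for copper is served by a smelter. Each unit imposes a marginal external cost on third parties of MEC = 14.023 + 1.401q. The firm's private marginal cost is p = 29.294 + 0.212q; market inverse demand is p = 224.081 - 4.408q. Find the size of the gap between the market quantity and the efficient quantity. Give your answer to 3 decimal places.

12.139 units

Market equilibrium (private): 29.294 + 0.212q = 224.081 - 4.408q → q_m = 42.1617.
Social marginal cost = private MC + MEC = 43.317 + 1.613q.
Set SMC = demand: 43.317 + 1.613q = 224.081 - 4.408q → q* = 30.0223.
Gap = |42.1617 − 30.0223| = 12.1394.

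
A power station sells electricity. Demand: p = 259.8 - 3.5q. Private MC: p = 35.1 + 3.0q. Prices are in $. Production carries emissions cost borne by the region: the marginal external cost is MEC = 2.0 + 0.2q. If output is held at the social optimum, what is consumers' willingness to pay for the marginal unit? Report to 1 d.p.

P = $143.5

Social marginal cost = private MC + MEC = 37.1 + 3.2q.
Set SMC = demand: 37.1 + 3.2q = 259.8 - 3.5q → q* = 33.2388.
Consumer price on the demand curve at q*: 259.8 − 3.5×33.2388 = 143.4642.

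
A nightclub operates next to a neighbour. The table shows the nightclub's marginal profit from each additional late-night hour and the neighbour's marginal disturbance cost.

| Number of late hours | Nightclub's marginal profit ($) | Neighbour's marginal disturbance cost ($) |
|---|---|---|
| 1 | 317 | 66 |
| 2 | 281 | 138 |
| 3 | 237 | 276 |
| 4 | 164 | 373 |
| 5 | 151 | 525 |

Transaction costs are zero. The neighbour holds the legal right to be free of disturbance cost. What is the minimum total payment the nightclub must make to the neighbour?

$204

Efficient level: marginal profit ≥ marginal disturbance cost through level 2, so k* = 2.
With the neighbour holding the right, the nightclub must at least compensate total damage at k*: 66 + 138 = 204.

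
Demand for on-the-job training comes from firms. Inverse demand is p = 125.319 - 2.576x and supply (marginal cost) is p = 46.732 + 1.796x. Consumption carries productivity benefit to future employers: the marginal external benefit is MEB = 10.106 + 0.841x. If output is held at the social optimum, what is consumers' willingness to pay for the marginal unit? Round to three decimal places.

Social marginal benefit = demand + MEB = 135.425 - 1.735x.
Set SMB = MC: 135.425 - 1.735x = 46.732 + 1.796x → x* = 25.1184.
Consumer price on the demand curve at x*: 125.319 − 2.576×25.1184 = 60.6140.

P = 60.614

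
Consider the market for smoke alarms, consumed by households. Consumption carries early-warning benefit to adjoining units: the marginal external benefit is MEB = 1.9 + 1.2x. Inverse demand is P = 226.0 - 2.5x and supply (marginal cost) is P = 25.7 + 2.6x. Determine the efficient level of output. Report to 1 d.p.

x* = 51.8

Social marginal benefit = demand + MEB = 227.9 - 1.3x.
Set SMB = MC: 227.9 - 1.3x = 25.7 + 2.6x → x* = 51.8462.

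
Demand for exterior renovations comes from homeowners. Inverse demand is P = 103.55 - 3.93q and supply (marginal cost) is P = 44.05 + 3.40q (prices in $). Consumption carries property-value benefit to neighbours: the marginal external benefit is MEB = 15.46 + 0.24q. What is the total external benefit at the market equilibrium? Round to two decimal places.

Market equilibrium (private): 44.05 + 3.40q = 103.55 - 3.93q → q_m = 8.1173.
Total external benefit = ∫₀^{q_m} (15.46 + 0.24q) dq = 15.46×8.1173 + ½×0.24×8.1173² = 133.4003.

$133.40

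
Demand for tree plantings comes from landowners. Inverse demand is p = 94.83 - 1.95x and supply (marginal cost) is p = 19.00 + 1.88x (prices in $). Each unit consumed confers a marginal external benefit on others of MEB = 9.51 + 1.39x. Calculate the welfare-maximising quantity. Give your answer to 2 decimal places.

Social marginal benefit = demand + MEB = 104.34 - 0.56x.
Set SMB = MC: 104.34 - 0.56x = 19.00 + 1.88x → x* = 34.9754.

x* = 34.98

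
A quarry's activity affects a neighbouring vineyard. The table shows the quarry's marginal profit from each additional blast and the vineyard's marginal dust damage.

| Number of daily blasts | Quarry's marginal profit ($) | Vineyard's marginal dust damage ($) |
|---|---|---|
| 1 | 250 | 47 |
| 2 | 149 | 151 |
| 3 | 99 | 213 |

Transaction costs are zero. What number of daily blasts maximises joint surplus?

1

Bargaining reaches the level where marginal profit last exceeds marginal dust damage.
That holds through level 1 (250 ≥ 47) but not at 2 (149 < 151).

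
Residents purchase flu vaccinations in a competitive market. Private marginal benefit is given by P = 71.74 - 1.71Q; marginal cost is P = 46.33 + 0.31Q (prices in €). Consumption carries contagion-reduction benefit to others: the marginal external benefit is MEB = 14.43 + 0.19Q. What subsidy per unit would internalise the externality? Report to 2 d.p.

subsidy = €18.57 per unit

Social marginal benefit = demand + MEB = 86.17 - 1.52Q.
Set SMB = MC: 86.17 - 1.52Q = 46.33 + 0.31Q → Q* = 21.7705.
The Pigouvian subsidy equals MEB at Q*: 14.43 + 0.19×21.7705 = 18.5664.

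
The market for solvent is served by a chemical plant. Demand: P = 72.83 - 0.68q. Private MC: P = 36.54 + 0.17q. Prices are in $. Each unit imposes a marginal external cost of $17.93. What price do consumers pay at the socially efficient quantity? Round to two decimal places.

P = $58.14

Social marginal cost = private MC + MEC = 54.47 + 0.17q.
Set SMC = demand: 54.47 + 0.17q = 72.83 - 0.68q → q* = 21.6000.
Consumer price on the demand curve at q*: 72.83 − 0.68×21.6000 = 58.1420.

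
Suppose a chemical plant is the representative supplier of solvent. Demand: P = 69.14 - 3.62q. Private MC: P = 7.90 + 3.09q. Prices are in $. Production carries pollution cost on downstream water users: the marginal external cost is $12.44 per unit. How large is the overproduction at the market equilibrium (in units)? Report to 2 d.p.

Market equilibrium (private): 7.90 + 3.09q = 69.14 - 3.62q → q_m = 9.1267.
Social marginal cost = private MC + MEC = 20.34 + 3.09q.
Set SMC = demand: 20.34 + 3.09q = 69.14 - 3.62q → q* = 7.2727.
Gap = |9.1267 − 7.2727| = 1.8540.

1.85 units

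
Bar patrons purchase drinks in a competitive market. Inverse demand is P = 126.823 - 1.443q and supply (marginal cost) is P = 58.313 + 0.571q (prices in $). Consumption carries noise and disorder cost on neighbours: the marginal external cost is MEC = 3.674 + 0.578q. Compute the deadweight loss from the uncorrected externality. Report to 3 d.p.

Market equilibrium (private): 58.313 + 0.571q = 126.823 - 1.443q → q_m = 34.0169.
Social marginal benefit = demand − MEC = 123.149 - 2.021q.
Set SMB = MC: 123.149 - 2.021q = 58.313 + 0.571q → q* = 25.0139.
The welfare-loss triangle has base |q_m − q*| and height MEC(q_m) (the vertical gap between SMB and MC is zero at q* and MEC at q_m).
DWL = ½ × 9.0030 × 23.3358 = 105.0461.

DWL = $105.046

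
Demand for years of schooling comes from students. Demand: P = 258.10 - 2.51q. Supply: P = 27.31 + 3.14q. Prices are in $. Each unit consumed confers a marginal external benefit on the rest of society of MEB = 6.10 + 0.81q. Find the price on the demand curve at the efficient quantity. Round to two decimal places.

P = $135.25

Social marginal benefit = demand + MEB = 264.20 - 1.70q.
Set SMB = MC: 264.20 - 1.70q = 27.31 + 3.14q → q* = 48.9442.
Consumer price on the demand curve at q*: 258.10 − 2.51×48.9442 = 135.2501.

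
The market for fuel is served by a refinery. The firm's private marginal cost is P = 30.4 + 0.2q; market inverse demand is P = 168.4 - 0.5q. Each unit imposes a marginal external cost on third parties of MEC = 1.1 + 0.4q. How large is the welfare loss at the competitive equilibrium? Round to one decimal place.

Market equilibrium (private): 30.4 + 0.2q = 168.4 - 0.5q → q_m = 197.1429.
Social marginal cost = private MC + MEC = 31.5 + 0.6q.
Set SMC = demand: 31.5 + 0.6q = 168.4 - 0.5q → q* = 124.4545.
The loss is the area between SMC and demand from q* to q_m; with linear curves that's a triangle of height MEC(q_m).
DWL = ½ × 72.6884 × 79.9571 = 2905.9768.

DWL = 2906.0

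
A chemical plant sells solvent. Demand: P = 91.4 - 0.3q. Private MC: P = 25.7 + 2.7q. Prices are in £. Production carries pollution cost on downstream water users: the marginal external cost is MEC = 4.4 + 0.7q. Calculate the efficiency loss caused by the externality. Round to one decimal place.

DWL = £52.6

Market equilibrium (private): 25.7 + 2.7q = 91.4 - 0.3q → q_m = 21.9000.
Social marginal cost = private MC + MEC = 30.1 + 3.4q.
Set SMC = demand: 30.1 + 3.4q = 91.4 - 0.3q → q* = 16.5676.
Between q* and q_m the wedge SMC − demand runs linearly from 0 to MEC(q_m), so the loss is a triangle.
DWL = ½ × 5.3324 × 19.7300 = 52.6041.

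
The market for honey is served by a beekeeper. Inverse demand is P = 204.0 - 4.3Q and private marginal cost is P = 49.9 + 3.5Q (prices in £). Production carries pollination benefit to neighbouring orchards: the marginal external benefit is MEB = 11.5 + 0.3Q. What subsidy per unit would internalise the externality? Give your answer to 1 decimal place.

subsidy = £18.1 per unit

Social marginal cost = private MC − MEB = 38.4 + 3.2Q.
Set SMC = demand: 38.4 + 3.2Q = 204.0 - 4.3Q → Q* = 22.0800.
The Pigouvian subsidy equals MEB at Q*: 11.5 + 0.3×22.0800 = 18.1240.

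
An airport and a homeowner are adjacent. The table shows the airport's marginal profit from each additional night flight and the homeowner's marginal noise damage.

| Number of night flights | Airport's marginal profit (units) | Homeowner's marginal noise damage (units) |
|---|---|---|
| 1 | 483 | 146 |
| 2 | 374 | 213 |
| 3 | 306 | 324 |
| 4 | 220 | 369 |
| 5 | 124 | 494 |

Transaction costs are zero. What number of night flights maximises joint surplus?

Bargaining reaches the level where marginal profit last exceeds marginal noise damage.
That holds through level 2 (374 ≥ 213) but not at 3 (306 < 324).

2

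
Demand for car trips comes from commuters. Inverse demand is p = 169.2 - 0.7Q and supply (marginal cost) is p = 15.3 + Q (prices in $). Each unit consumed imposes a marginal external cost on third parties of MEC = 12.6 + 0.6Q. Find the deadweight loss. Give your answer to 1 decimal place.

DWL = $973.5

Market equilibrium (private): 15.3 + Q = 169.2 - 0.7Q → Q_m = 90.5294.
Social marginal benefit = demand − MEC = 156.6 - 1.3Q.
Set SMB = MC: 156.6 - 1.3Q = 15.3 + Q → Q* = 61.4348.
Between Q* and Q_m the wedge MC − SMB runs linearly from 0 to MEC(Q_m), so the loss is a triangle.
DWL = ½ × 29.0946 × 66.9176 = 973.4704.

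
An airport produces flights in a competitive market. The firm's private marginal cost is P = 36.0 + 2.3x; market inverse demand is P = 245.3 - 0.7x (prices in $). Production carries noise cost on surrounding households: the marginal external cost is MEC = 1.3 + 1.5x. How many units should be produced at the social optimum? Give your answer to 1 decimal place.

x* = 46.2

Social marginal cost = private MC + MEC = 37.3 + 3.8x.
Set SMC = demand: 37.3 + 3.8x = 245.3 - 0.7x → x* = 46.2222.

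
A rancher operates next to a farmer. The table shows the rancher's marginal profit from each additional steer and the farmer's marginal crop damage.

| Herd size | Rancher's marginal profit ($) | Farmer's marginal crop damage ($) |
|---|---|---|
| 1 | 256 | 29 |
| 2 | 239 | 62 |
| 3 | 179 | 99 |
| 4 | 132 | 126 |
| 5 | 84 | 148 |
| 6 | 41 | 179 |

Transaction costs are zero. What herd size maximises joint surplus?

4

Bargaining reaches the level where marginal profit last exceeds marginal crop damage.
That holds through level 4 (132 ≥ 126) but not at 5 (84 < 148).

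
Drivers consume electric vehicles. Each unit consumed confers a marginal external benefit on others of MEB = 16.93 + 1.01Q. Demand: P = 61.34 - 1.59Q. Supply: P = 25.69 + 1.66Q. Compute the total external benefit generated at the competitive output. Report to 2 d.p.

Market equilibrium (private): 25.69 + 1.66Q = 61.34 - 1.59Q → Q_m = 10.9692.
Total external benefit = ∫₀^{Q_m} (16.93 + 1.01Q) dQ = 16.93×10.9692 + ½×1.01×10.9692² = 246.4718.

246.47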